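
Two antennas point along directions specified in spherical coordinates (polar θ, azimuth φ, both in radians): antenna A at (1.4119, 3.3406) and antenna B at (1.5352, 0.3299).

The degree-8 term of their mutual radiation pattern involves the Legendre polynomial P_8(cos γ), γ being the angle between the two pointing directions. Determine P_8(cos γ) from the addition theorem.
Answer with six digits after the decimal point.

Expand P_8 via completeness: Σ_{m} conj(Y_{8,m}) at Ω₁ times Y_{8,m} at Ω₂ —
  term(m=-8) = 0.11943 - 0.20683j   from Y*(Ω₁)=-0.00990 + 0.46561j, Y(Ω₂)=-0.44945 - 0.24694j
  term(m=-7) = -0.01328 + 0.01730j   from Y*(Ω₁)=-0.05278 - 0.29382j, Y(Ω₂)=-0.04918 - 0.05402j
  term(m=-6) = 0.05667 - 0.05666j   from Y*(Ω₁)=-0.08014 - 0.20256j, Y(Ω₂)=0.14616 + 0.33758j
  term(m=-5) = -0.02162 + 0.01659j   from Y*(Ω₁)=0.17256 + 0.26584j, Y(Ω₂)=0.00676 + 0.08573j
  term(m=-4) = 0.03543 - 0.02045j   from Y*(Ω₁)=0.08769 + 0.08957j, Y(Ω₂)=0.08112 - 0.31612j
  term(m=-3) = -0.02686 + 0.01112j   from Y*(Ω₁)=-0.26117 - 0.17753j, Y(Ω₂)=0.05054 - 0.07695j
  term(m=-2) = 0.02450 - 0.00656j   from Y*(Ω₁)=-0.07572 - 0.03184j, Y(Ω₂)=-0.24395 + 0.18925j
  term(m=-1) = -0.02936 + 0.00387j   from Y*(Ω₁)=0.30675 + 0.06187j, Y(Ω₂)=-0.08954 + 0.03066j
  term(m=+0) = 0.02100 + 0.00000j   from Y*(Ω₁)=0.06917 + 0.00000j, Y(Ω₂)=0.30364 + 0.00000j
  term(m=+1) = -0.02936 - 0.00387j   from Y*(Ω₁)=-0.30675 + 0.06187j, Y(Ω₂)=0.08954 + 0.03066j
  term(m=+2) = 0.02450 + 0.00656j   from Y*(Ω₁)=-0.07572 + 0.03184j, Y(Ω₂)=-0.24395 - 0.18925j
  term(m=+3) = -0.02686 - 0.01112j   from Y*(Ω₁)=0.26117 - 0.17753j, Y(Ω₂)=-0.05054 - 0.07695j
  term(m=+4) = 0.03543 + 0.02045j   from Y*(Ω₁)=0.08769 - 0.08957j, Y(Ω₂)=0.08112 + 0.31612j
  term(m=+5) = -0.02162 - 0.01659j   from Y*(Ω₁)=-0.17256 + 0.26584j, Y(Ω₂)=-0.00676 + 0.08573j
  term(m=+6) = 0.05667 + 0.05666j   from Y*(Ω₁)=-0.08014 + 0.20256j, Y(Ω₂)=0.14616 - 0.33758j
  term(m=+7) = -0.01328 - 0.01730j   from Y*(Ω₁)=0.05278 - 0.29382j, Y(Ω₂)=0.04918 - 0.05402j
  term(m=+8) = 0.11943 + 0.20683j   from Y*(Ω₁)=-0.00990 - 0.46561j, Y(Ω₂)=-0.44945 + 0.24694j
Total Σ_m = 0.31079 + 0.00000j. Multiply by 0.739198: 0.22974 + 0.00000j. P_8(cos γ) = 0.229736

0.229736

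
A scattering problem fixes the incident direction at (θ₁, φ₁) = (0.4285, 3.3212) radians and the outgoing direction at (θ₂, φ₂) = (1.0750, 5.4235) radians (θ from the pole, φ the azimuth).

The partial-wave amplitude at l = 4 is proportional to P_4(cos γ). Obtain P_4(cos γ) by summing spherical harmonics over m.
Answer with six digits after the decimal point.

Term-by-term m-sum for l=4 (normalisation 4π/9 = 1.396263):
  [-4]  conj(Y_{4,-4})(Ω₁) = +0.009930+0.008682i ; Y_{4,-4}(Ω₂) = -0.253282-0.077559i ; Δ = -0.001842-0.002969i
  [-3]  conj(Y_{4,-3})(Ω₁) = -0.070100-0.041908i ; Y_{4,-3}(Ω₂) = -0.342780+0.216119i ; Δ = +0.033086-0.000785i
  [-2]  conj(Y_{4,-2})(Ω₁) = +0.259065+0.097281i ; Y_{4,-2}(Ω₂) = -0.022384+0.149545i ; Δ = -0.020347+0.036564i
  [-1]  conj(Y_{4,-1})(Ω₁) = -0.491085-0.089163i ; Y_{4,-1}(Ω₂) = -0.182923-0.212340i ; Δ = +0.070898+0.120587i
  [+0]  conj(Y_{4,0})(Ω₁) = +0.226105-0.000000i ; Y_{4,0}(Ω₂) = -0.211242+0.000000i ; Δ = -0.047763+0.000000i
  [+1]  conj(Y_{4,1})(Ω₁) = +0.491085-0.089163i ; Y_{4,1}(Ω₂) = +0.182923-0.212340i ; Δ = +0.070898-0.120587i
  [+2]  conj(Y_{4,2})(Ω₁) = +0.259065-0.097281i ; Y_{4,2}(Ω₂) = -0.022384-0.149545i ; Δ = -0.020347-0.036564i
  [+3]  conj(Y_{4,3})(Ω₁) = +0.070100-0.041908i ; Y_{4,3}(Ω₂) = +0.342780+0.216119i ; Δ = +0.033086+0.000785i
  [+4]  conj(Y_{4,4})(Ω₁) = +0.009930-0.008682i ; Y_{4,4}(Ω₂) = -0.253282+0.077559i ; Δ = -0.001842+0.002969i
Σ over m = +0.115828+0.000000i; ×(4π/9) → +0.161726+0.000000i. Real part: 0.161726

0.161726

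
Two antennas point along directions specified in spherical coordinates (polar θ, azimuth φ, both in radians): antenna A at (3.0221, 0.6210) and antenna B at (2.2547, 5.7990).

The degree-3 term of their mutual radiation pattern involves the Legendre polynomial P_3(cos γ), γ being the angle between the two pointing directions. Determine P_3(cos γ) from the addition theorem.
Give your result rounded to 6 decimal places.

-0.255320

Term-by-term m-sum for l=3 (normalisation 4π/7 = 1.795196):
  m=-3: -0.00020 + 0.00068j × 0.02292 + 0.19294j = -0.00014 - 0.00002j  (running Σ = -0.00014 - 0.00002j)
  m=-2: -0.00466 - 0.01365j × -0.21983 - 0.31965j = -0.00334 + 0.00449j  (running Σ = -0.00347 + 0.00446j)
  m=-1: 0.12311 + 0.08807j × 0.22082 + 0.11614j = 0.01696 + 0.03375j  (running Σ = 0.01348 + 0.03821j)
  m=0: -0.71470 + 0.00000j × 0.23672 + 0.00000j = -0.16919 + 0.00000j  (running Σ = -0.15571 + 0.03821j)
  m=1: -0.12311 + 0.08807j × -0.22082 + 0.11614j = 0.01696 - 0.03375j  (running Σ = -0.13875 + 0.00446j)
  m=2: -0.00466 + 0.01365j × -0.21983 + 0.31965j = -0.00334 - 0.00449j  (running Σ = -0.14209 - 0.00002j)
  m=3: 0.00020 + 0.00068j × -0.02292 + 0.19294j = -0.00014 + 0.00002j  (running Σ = -0.14222 + 0.00000j)
Total Σ_m = -0.14222 + 0.00000j. Multiply by 1.795196: -0.25532 + 0.00000j. P_3(cos γ) = -0.255320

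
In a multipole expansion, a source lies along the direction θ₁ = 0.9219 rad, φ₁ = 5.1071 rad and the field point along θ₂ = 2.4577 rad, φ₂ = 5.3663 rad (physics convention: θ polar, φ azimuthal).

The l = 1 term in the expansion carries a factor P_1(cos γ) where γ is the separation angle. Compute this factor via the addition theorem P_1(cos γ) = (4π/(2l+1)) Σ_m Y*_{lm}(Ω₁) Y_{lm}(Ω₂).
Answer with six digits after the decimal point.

Summing Y*_{l m}(θ₁,φ₁)·Y_{l m}(θ₂,φ₂) over m ∈ [−1, 1]; prefactor 4π/(2·1+1) = 4.188790:
  term(m=-1) = +0.058082-0.015401i   from Y*(Ω₁)=+0.105854-0.254107i, Y(Ω₂)=+0.132784+0.173258i
  term(m=+0) = -0.111825+0.000000i   from Y*(Ω₁)=+0.295266-0.000000i, Y(Ω₂)=-0.378725+0.000000i
  term(m=+1) = +0.058082+0.015401i   from Y*(Ω₁)=-0.105854-0.254107i, Y(Ω₂)=-0.132784+0.173258i
Total Σ_m = +0.004339+0.000000i. Multiply by 4.188790: +0.018173+0.000000i. P_1(cos γ) = 0.018173

0.018173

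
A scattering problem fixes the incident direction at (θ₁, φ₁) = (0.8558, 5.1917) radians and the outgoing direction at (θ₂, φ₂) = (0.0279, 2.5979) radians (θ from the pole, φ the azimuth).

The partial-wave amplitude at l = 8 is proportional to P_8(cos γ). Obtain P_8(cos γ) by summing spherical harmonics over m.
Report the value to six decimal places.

0.287121

Summing Y*_{l m}(θ₁,φ₁)·Y_{l m}(θ₂,φ₂) over m ∈ [−8, 8]; prefactor 4π/(2·8+1) = 0.739198:
  m=-8: Y*=(-0.041912, -0.034796)  Y=(-0.000000, -0.000000)  product (-0.000000, 0.000000)
  m=-7: Y*=(0.040101, -0.184888)  Y=(0.000000, 0.000000)  product (0.000000, -0.000000)
  m=-6: Y*=(0.366739, -0.099813)  Y=(-0.000000, -0.000000)  product (-0.000000, 0.000000)
  m=-5: Y*=(0.305885, 0.331630)  Y=(0.000000, -0.000000)  product (0.000000, 0.000000)
  m=-4: Y*=(-0.068467, 0.189654)  Y=(-0.000005, 0.000007)  product (-0.000001, -0.000001)
  m=-3: Y*=(0.237086, -0.031687)  Y=(0.000018, -0.000302)  product (-0.000005, -0.000072)
  m=-2: Y*=(0.198618, 0.282867)  Y=(0.003717, 0.007082)  product (-0.001265, 0.002458)
  m=-1: Y*=(0.040945, -0.078780)  Y=(-0.117008, -0.070727)  product (-0.010363, 0.006322)
  m=+0: Y*=(0.358969, -0.000000)  Y=(1.146866, 0.000000)  product (0.411690, 0.000000)
  m=+1: Y*=(-0.040945, -0.078780)  Y=(0.117008, -0.070727)  product (-0.010363, -0.006322)
  m=+2: Y*=(0.198618, -0.282867)  Y=(0.003717, -0.007082)  product (-0.001265, -0.002458)
  m=+3: Y*=(-0.237086, -0.031687)  Y=(-0.000018, -0.000302)  product (-0.000005, 0.000072)
  m=+4: Y*=(-0.068467, -0.189654)  Y=(-0.000005, -0.000007)  product (-0.000001, 0.000001)
  m=+5: Y*=(-0.305885, 0.331630)  Y=(-0.000000, -0.000000)  product (0.000000, -0.000000)
  m=+6: Y*=(0.366739, 0.099813)  Y=(-0.000000, 0.000000)  product (-0.000000, -0.000000)
  m=+7: Y*=(-0.040101, -0.184888)  Y=(-0.000000, 0.000000)  product (0.000000, 0.000000)
  m=+8: Y*=(-0.041912, 0.034796)  Y=(-0.000000, 0.000000)  product (-0.000000, -0.000000)
Total Σ_m = (0.388422, 0.000000). Multiply by 0.739198: (0.287121, 0.000000). P_8(cos γ) = 0.287121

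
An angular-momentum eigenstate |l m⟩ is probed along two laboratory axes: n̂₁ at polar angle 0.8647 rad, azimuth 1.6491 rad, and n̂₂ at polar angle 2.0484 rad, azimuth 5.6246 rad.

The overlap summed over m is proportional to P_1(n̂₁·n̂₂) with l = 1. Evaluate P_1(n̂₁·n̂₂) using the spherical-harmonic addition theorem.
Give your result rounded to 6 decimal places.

-0.752353

Summing Y*_{l m}(θ₁,φ₁)·Y_{l m}(θ₂,φ₂) over m ∈ [−1, 1]; prefactor 4π/(2·1+1) = 4.188790:
  m=-1: (-0.020564, 0.262081) × (0.242662, 0.187781) = (-0.054204, 0.059736)  (running Σ = (-0.054204, 0.059736))
  m=0: (0.317039, -0.000000) × (-0.224587, 0.000000) = (-0.071203, 0.000000)  (running Σ = (-0.125407, 0.059736))
  m=1: (0.020564, 0.262081) × (-0.242662, 0.187781) = (-0.054204, -0.059736)  (running Σ = (-0.179611, 0.000000))
Total Σ_m = (-0.179611, 0.000000). Multiply by 4.188790: (-0.752353, 0.000000). P_1(cos γ) = -0.752353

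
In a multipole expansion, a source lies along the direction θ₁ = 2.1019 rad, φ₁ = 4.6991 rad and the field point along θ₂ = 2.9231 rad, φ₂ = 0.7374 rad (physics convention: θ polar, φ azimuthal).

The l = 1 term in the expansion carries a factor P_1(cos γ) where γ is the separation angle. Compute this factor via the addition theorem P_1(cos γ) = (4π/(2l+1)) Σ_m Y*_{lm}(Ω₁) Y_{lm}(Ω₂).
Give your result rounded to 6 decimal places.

Addition theorem: P_1(cos γ) = (4π/3) Σ_m Y*_{lm}(Ω₁) Y_{lm}(Ω₂), m = −1…1:
  [-1]  conj(Y_{1,-1})(Ω₁) = -0.00396 - 0.29788j ; Y_{1,-1}(Ω₂) = 0.05543 - 0.05035j ; Δ = -0.01522 - 0.01631j
  [+0]  conj(Y_{1,0})(Ω₁) = -0.24747 + 0.00000j ; Y_{1,0}(Ω₂) = -0.47699 + 0.00000j ; Δ = 0.11804 + 0.00000j
  [+1]  conj(Y_{1,1})(Ω₁) = 0.00396 - 0.29788j ; Y_{1,1}(Ω₂) = -0.05543 - 0.05035j ; Δ = -0.01522 + 0.01631j
Accumulated sum 0.08760 + 0.00000j; after 4π/(2l+1) scaling, 0.36695 + 0.00000j ⇒ P_1 = 0.366952

0.366952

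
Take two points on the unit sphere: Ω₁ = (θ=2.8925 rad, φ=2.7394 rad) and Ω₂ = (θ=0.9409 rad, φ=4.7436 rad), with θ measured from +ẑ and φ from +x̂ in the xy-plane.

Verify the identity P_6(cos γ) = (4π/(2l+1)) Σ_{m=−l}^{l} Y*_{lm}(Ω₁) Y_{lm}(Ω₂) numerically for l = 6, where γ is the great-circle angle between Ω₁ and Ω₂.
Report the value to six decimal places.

0.020750

Summing Y*_{l m}(θ₁,φ₁)·Y_{l m}(θ₂,φ₂) over m ∈ [−6, 6]; prefactor 4π/(2·6+1) = 0.966644:
  m=-6: Y*=(-0.000081, -0.000072)  Y=(-0.132165, 0.025043)  product (0.000013, 0.000008)
  m=-5: Y*=(-0.000629, -0.001336)  Y=(0.052794, 0.335551)  product (0.000415, -0.000282)
  m=-4: Y*=(-0.000467, -0.012288)  Y=(0.425226, -0.053364)  product (-0.000854, -0.005200)
  m=-3: Y*=(0.024701, -0.064794)  Y=(-0.015465, -0.164684)  product (-0.011053, -0.003066)
  m=-2: Y*=(0.181277, -0.188295)  Y=(0.270118, -0.016883)  product (0.045787, -0.053922)
  m=-1: Y*=(0.537464, -0.228627)  Y=(-0.008791, -0.281560)  product (-0.069097, -0.149318)
  m=+0: Y*=(0.453515, -0.000000)  Y=(0.200752, 0.000000)  product (0.091044, 0.000000)
  m=+1: Y*=(-0.537464, -0.228627)  Y=(0.008791, -0.281560)  product (-0.069097, 0.149318)
  m=+2: Y*=(0.181277, 0.188295)  Y=(0.270118, 0.016883)  product (0.045787, 0.053922)
  m=+3: Y*=(-0.024701, -0.064794)  Y=(0.015465, -0.164684)  product (-0.011053, 0.003066)
  m=+4: Y*=(-0.000467, 0.012288)  Y=(0.425226, 0.053364)  product (-0.000854, 0.005200)
  m=+5: Y*=(0.000629, -0.001336)  Y=(-0.052794, 0.335551)  product (0.000415, 0.000282)
  m=+6: Y*=(-0.000081, 0.000072)  Y=(-0.132165, -0.025043)  product (0.000013, -0.000008)
Total Σ_m = (0.021466, 0.000000). Multiply by 0.966644: (0.020750, 0.000000). P_6(cos γ) = 0.020750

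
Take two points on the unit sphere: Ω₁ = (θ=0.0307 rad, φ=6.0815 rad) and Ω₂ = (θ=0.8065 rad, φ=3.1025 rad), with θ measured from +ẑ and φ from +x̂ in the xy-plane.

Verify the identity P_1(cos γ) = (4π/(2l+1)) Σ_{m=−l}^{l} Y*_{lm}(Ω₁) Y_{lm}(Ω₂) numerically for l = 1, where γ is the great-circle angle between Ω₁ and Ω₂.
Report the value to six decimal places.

0.669837

Addition theorem: P_1(cos γ) = (4π/3) Σ_m Y*_{lm}(Ω₁) Y_{lm}(Ω₂), m = −1…1:
  m=-1: Y*=0.01039 - 0.00212j  Y=-0.24921 - 0.00975j  product -0.00261 + 0.00043j
  m=+0: Y*=0.48837 + 0.00000j  Y=0.33813 + 0.00000j  product 0.16513 + 0.00000j
  m=+1: Y*=-0.01039 - 0.00212j  Y=0.24921 - 0.00975j  product -0.00261 - 0.00043j
Total Σ_m = 0.15991 + 0.00000j. Multiply by 4.188790: 0.66984 + 0.00000j. P_1(cos γ) = 0.669837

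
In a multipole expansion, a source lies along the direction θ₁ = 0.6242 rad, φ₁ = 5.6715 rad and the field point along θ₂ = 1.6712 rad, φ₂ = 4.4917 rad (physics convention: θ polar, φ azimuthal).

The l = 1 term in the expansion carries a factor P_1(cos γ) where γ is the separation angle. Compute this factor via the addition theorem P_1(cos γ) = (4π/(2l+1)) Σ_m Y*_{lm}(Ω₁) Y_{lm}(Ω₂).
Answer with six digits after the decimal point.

Expand P_1 via completeness: Σ_{m} conj(Y_{1,m}) at Ω₁ times Y_{1,m} at Ω₂ —
  m=-1: 0.16531 - 0.11595j × -0.07525 + 0.33542j = 0.02645 + 0.06417j  (running Σ = 0.02645 + 0.06417j)
  m=0: 0.39647 + 0.00000j × -0.04898 + 0.00000j = -0.01942 + 0.00000j  (running Σ = 0.00704 + 0.06417j)
  m=1: -0.16531 - 0.11595j × 0.07525 + 0.33542j = 0.02645 - 0.06417j  (running Σ = 0.03349 + 0.00000j)
Σ over m = 0.03349 + 0.00000j; ×(4π/3) → 0.14028 + 0.00000j. Real part: 0.140283

0.140283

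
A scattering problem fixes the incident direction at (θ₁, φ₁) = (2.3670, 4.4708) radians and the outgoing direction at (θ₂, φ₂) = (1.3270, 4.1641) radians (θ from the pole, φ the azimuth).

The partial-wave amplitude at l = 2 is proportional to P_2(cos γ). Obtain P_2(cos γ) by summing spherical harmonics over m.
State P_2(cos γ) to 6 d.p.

Summing Y*_{l m}(θ₁,φ₁)·Y_{l m}(θ₂,φ₂) over m ∈ [−2, 2]; prefactor 4π/(2·2+1) = 2.513274:
  m=-2: Y*=(-0.167332, 0.087792)  Y=(-0.166112, -0.323625)  product (0.056207, 0.039569)
  m=-1: Y*=(0.092393, 0.374969)  Y=(-0.094326, 0.154443)  product (-0.066626, -0.021100)
  m=+0: Y*=(0.167919, -0.000000)  Y=(-0.260260, 0.000000)  product (-0.043702, 0.000000)
  m=+1: Y*=(-0.092393, 0.374969)  Y=(0.094326, 0.154443)  product (-0.066626, 0.021100)
  m=+2: Y*=(-0.167332, -0.087792)  Y=(-0.166112, 0.323625)  product (0.056207, -0.039569)
Total Σ_m = (-0.064541, 0.000000). Multiply by 2.513274: (-0.162208, 0.000000). P_2(cos γ) = -0.162208

-0.162208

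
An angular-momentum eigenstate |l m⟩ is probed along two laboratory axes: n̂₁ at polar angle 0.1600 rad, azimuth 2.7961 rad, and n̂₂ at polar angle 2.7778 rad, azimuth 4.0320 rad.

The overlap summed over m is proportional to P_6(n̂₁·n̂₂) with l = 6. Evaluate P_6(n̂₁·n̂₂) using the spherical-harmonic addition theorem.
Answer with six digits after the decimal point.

Summing Y*_{l m}(θ₁,φ₁)·Y_{l m}(θ₂,φ₂) over m ∈ [−6, 6]; prefactor 4π/(2·6+1) = 0.966644:
  m=-6: Y*=-0.00000 - 0.00001j  Y=0.00058 + 0.00079j  product 0.00000 - 0.00000j
  m=-5: Y*=0.00003 + 0.00017j  Y=-0.00230 + 0.00862j  product -0.00000 - 0.00000j
  m=-4: Y*=0.00042 - 0.00219j  Y=-0.04495 + 0.02007j  product 0.00003 + 0.00011j
  m=-3: Y*=-0.01022 + 0.01728j  Y=-0.16152 - 0.08212j  product 0.00307 - 0.00195j
  m=-2: Y*=0.09430 - 0.07799j  Y=-0.08985 - 0.42152j  product -0.04135 - 0.03274j
  m=-1: Y*=-0.43333 + 0.15597j  Y=0.34224 - 0.42288j  product -0.08235 + 0.23663j
  m=+0: Y*=0.76127 + 0.00000j  Y=0.02035 + 0.00000j  product 0.01549 + 0.00000j
  m=+1: Y*=0.43333 + 0.15597j  Y=-0.34224 - 0.42288j  product -0.08235 - 0.23663j
  m=+2: Y*=0.09430 + 0.07799j  Y=-0.08985 + 0.42152j  product -0.04135 + 0.03274j
  m=+3: Y*=0.01022 + 0.01728j  Y=0.16152 - 0.08212j  product 0.00307 + 0.00195j
  m=+4: Y*=0.00042 + 0.00219j  Y=-0.04495 - 0.02007j  product 0.00003 - 0.00011j
  m=+5: Y*=-0.00003 + 0.00017j  Y=0.00230 + 0.00862j  product -0.00000 + 0.00000j
  m=+6: Y*=-0.00000 + 0.00001j  Y=0.00058 - 0.00079j  product 0.00000 + 0.00000j
Σ over m = -0.22570 - 0.00000j; ×(4π/13) → -0.21818 - 0.00000j. Real part: -0.218176

-0.218176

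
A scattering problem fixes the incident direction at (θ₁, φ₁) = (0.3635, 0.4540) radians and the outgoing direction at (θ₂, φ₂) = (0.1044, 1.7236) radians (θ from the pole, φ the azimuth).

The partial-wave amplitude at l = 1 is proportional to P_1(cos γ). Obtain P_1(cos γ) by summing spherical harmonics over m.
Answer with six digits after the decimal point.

0.940561

Term-by-term m-sum for l=1 (normalisation 4π/3 = 4.188790):
  m=-1: 0.11040 + 0.05387j × -0.00548 - 0.03558j = 0.00131 - 0.00422j  (running Σ = 0.00131 - 0.00422j)
  m=0: 0.45668 + 0.00000j × 0.48594 + 0.00000j = 0.22192 + 0.00000j  (running Σ = 0.22323 - 0.00422j)
  m=1: -0.11040 + 0.05387j × 0.00548 - 0.03558j = 0.00131 + 0.00422j  (running Σ = 0.22454 + 0.00000j)
Accumulated sum 0.22454 + 0.00000j; after 4π/(2l+1) scaling, 0.94056 + 0.00000j ⇒ P_1 = 0.940561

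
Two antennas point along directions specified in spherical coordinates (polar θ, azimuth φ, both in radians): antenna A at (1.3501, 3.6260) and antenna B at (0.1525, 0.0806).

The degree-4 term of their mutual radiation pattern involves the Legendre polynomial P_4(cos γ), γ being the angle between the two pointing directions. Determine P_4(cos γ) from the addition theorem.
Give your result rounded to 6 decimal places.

Expand P_4 via completeness: Σ_{m} conj(Y_{4,m}) at Ω₁ times Y_{4,m} at Ω₂ —
  [-4]  conj(Y_{4,-4})(Ω₁) = -0.14387 + 0.37445j ; Y_{4,-4}(Ω₂) = 0.00022 - 0.00007j ; Δ = -0.00000 + 0.00009j
  [-3]  conj(Y_{4,-3})(Ω₁) = -0.02986 - 0.25279j ; Y_{4,-3}(Ω₂) = 0.00421 - 0.00104j ; Δ = -0.00039 - 0.00103j
  [-2]  conj(Y_{4,-2})(Ω₁) = -0.11986 - 0.17445j ; Y_{4,-2}(Ω₂) = 0.04449 - 0.00723j ; Δ = -0.00659 - 0.00689j
  [-1]  conj(Y_{4,-1})(Ω₁) = 0.23828 + 0.12539j ; Y_{4,-1}(Ω₂) = 0.27177 - 0.02195j ; Δ = 0.06751 + 0.02885j
  [+0]  conj(Y_{4,0})(Ω₁) = 0.17378 + 0.00000j ; Y_{4,0}(Ω₂) = 0.75061 + 0.00000j ; Δ = 0.13044 + 0.00000j
  [+1]  conj(Y_{4,1})(Ω₁) = -0.23828 + 0.12539j ; Y_{4,1}(Ω₂) = -0.27177 - 0.02195j ; Δ = 0.06751 - 0.02885j
  [+2]  conj(Y_{4,2})(Ω₁) = -0.11986 + 0.17445j ; Y_{4,2}(Ω₂) = 0.04449 + 0.00723j ; Δ = -0.00659 + 0.00689j
  [+3]  conj(Y_{4,3})(Ω₁) = 0.02986 - 0.25279j ; Y_{4,3}(Ω₂) = -0.00421 - 0.00104j ; Δ = -0.00039 + 0.00103j
  [+4]  conj(Y_{4,4})(Ω₁) = -0.14387 - 0.37445j ; Y_{4,4}(Ω₂) = 0.00022 + 0.00007j ; Δ = -0.00000 - 0.00009j
Total Σ_m = 0.25149 - 0.00000j. Multiply by 1.396263: 0.35114 - 0.00000j. P_4(cos γ) = 0.351141

0.351141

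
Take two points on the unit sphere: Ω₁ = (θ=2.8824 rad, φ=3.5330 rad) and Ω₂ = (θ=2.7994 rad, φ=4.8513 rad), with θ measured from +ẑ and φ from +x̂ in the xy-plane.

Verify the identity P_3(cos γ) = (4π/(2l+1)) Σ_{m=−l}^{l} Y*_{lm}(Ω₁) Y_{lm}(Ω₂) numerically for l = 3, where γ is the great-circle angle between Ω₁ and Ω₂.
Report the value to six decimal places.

0.626096

Expand P_3 via completeness: Σ_{m} conj(Y_{3,m}) at Ω₁ times Y_{3,m} at Ω₂ —
  m=-3: Y*=-0.00271 - 0.00648j  Y=-0.00638 - 0.01441j  product -0.00008 + 0.00008j
  m=-2: Y*=-0.04600 - 0.04577j  Y=0.10424 - 0.02973j  product -0.00616 - 0.00340j
  m=-1: Y*=-0.28112 - 0.11602j  Y=0.05161 + 0.36913j  product 0.02832 - 0.10976j
  m=+0: Y*=-0.60295 + 0.00000j  Y=-0.50517 + 0.00000j  product 0.30459 + 0.00000j
  m=+1: Y*=0.28112 - 0.11602j  Y=-0.05161 + 0.36913j  product 0.02832 + 0.10976j
  m=+2: Y*=-0.04600 + 0.04577j  Y=0.10424 + 0.02973j  product -0.00616 + 0.00340j
  m=+3: Y*=0.00271 - 0.00648j  Y=0.00638 - 0.01441j  product -0.00008 - 0.00008j
Accumulated sum 0.34876 - 0.00000j; after 4π/(2l+1) scaling, 0.62610 - 0.00000j ⇒ P_3 = 0.626096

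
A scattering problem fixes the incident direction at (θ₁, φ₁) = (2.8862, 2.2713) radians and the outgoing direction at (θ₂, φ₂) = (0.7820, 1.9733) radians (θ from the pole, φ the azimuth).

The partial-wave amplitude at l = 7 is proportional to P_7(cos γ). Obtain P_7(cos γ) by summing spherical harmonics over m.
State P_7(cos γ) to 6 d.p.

Expand P_7 via completeness: Σ_{m} conj(Y_{7,m}) at Ω₁ times Y_{7,m} at Ω₂ —
  [-7]  conj(Y_{7,-7})(Ω₁) = -0.000032-0.000006i ; Y_{7,-7}(Ω₂) = +0.013742-0.040909i ; Δ = -0.000001+0.000001i
  [-6]  conj(Y_{7,-6})(Ω₁) = -0.000229-0.000411i ; Y_{7,-6}(Ω₂) = +0.121517+0.107999i ; Δ = +0.000016-0.000075i
  [-5]  conj(Y_{7,-5})(Ω₁) = +0.001489-0.003946i ; Y_{7,-5}(Ω₂) = -0.319607+0.151138i ; Δ = +0.000120+0.001486i
  [-4]  conj(Y_{7,-4})(Ω₁) = +0.025006-0.008834i ; Y_{7,-4}(Ω₂) = -0.017843-0.454742i ; Δ = -0.004463-0.011214i
  [-3]  conj(Y_{7,-3})(Ω₁) = +0.102363+0.060075i ; Y_{7,-3}(Ω₂) = +0.217620+0.082730i ; Δ = +0.017306+0.021542i
  [-2]  conj(Y_{7,-2})(Ω₁) = +0.060974+0.355661i ; Y_{7,-2}(Ω₂) = +0.158040-0.164363i ; Δ = +0.068094+0.046187i
  [-1]  conj(Y_{7,-1})(Ω₁) = -0.411317+0.487834i ; Y_{7,-1}(Ω₂) = +0.136707+0.321099i ; Δ = -0.212873-0.065383i
  [+0]  conj(Y_{7,0})(Ω₁) = -0.298818-0.000000i ; Y_{7,0}(Ω₂) = +0.130001+0.000000i ; Δ = -0.038847-0.000000i
  [+1]  conj(Y_{7,1})(Ω₁) = +0.411317+0.487834i ; Y_{7,1}(Ω₂) = -0.136707+0.321099i ; Δ = -0.212873+0.065383i
  [+2]  conj(Y_{7,2})(Ω₁) = +0.060974-0.355661i ; Y_{7,2}(Ω₂) = +0.158040+0.164363i ; Δ = +0.068094-0.046187i
  [+3]  conj(Y_{7,3})(Ω₁) = -0.102363+0.060075i ; Y_{7,3}(Ω₂) = -0.217620+0.082730i ; Δ = +0.017306-0.021542i
  [+4]  conj(Y_{7,4})(Ω₁) = +0.025006+0.008834i ; Y_{7,4}(Ω₂) = -0.017843+0.454742i ; Δ = -0.004463+0.011214i
  [+5]  conj(Y_{7,5})(Ω₁) = -0.001489-0.003946i ; Y_{7,5}(Ω₂) = +0.319607+0.151138i ; Δ = +0.000120-0.001486i
  [+6]  conj(Y_{7,6})(Ω₁) = -0.000229+0.000411i ; Y_{7,6}(Ω₂) = +0.121517-0.107999i ; Δ = +0.000016+0.000075i
  [+7]  conj(Y_{7,7})(Ω₁) = +0.000032-0.000006i ; Y_{7,7}(Ω₂) = -0.013742-0.040909i ; Δ = -0.000001-0.000001i
Σ over m = -0.302447+0.000000i; ×(4π/15) → -0.253377+0.000000i. Real part: -0.253377

-0.253377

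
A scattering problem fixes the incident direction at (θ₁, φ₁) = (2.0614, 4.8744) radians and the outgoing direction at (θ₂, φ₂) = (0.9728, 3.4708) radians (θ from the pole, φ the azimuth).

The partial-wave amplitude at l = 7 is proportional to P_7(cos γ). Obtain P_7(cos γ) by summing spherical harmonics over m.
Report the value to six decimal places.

Addition theorem: P_7(cos γ) = (4π/15) Σ_m Y*_{lm}(Ω₁) Y_{lm}(Ω₂), m = −7…7:
  term(m=-7) = -0.02519 - 0.01066j   from Y*(Ω₁)=-0.18821 + 0.08785j, Y(Ω₂)=0.08818 + 0.09782j
  term(m=-6) = 0.07492 - 0.11750j   from Y*(Ω₁)=0.23397 + 0.34292j, Y(Ω₂)=-0.13209 - 0.30859j
  term(m=-5) = 0.12102 + 0.10936j   from Y*(Ω₁)=0.26760 - 0.25472j, Y(Ω₂)=0.03319 + 0.44024j
  term(m=-4) = 0.00405 - 0.00320j   from Y*(Ω₁)=0.01904 + 0.01442j, Y(Ω₂)=0.05426 - 0.20904j
  term(m=-3) = -0.03730 - 0.06802j   from Y*(Ω₁)=0.16329 - 0.30909j, Y(Ω₂)=0.12220 - 0.18523j
  term(m=-2) = 0.04252 - 0.01477j   from Y*(Ω₁)=-0.12896 - 0.04331j, Y(Ω₂)=-0.26170 + 0.20244j
  term(m=-1) = 0.00449 + 0.02659j   from Y*(Ω₁)=0.04788 - 0.29293j, Y(Ω₂)=-0.08597 + 0.02937j
  term(m=+0) = -0.06008 + 0.00000j   from Y*(Ω₁)=-0.17596 + 0.00000j, Y(Ω₂)=0.34144 + 0.00000j
  term(m=+1) = 0.00449 - 0.02659j   from Y*(Ω₁)=-0.04788 - 0.29293j, Y(Ω₂)=0.08597 + 0.02937j
  term(m=+2) = 0.04252 + 0.01477j   from Y*(Ω₁)=-0.12896 + 0.04331j, Y(Ω₂)=-0.26170 - 0.20244j
  term(m=+3) = -0.03730 + 0.06802j   from Y*(Ω₁)=-0.16329 - 0.30909j, Y(Ω₂)=-0.12220 - 0.18523j
  term(m=+4) = 0.00405 + 0.00320j   from Y*(Ω₁)=0.01904 - 0.01442j, Y(Ω₂)=0.05426 + 0.20904j
  term(m=+5) = 0.12102 - 0.10936j   from Y*(Ω₁)=-0.26760 - 0.25472j, Y(Ω₂)=-0.03319 + 0.44024j
  term(m=+6) = 0.07492 + 0.11750j   from Y*(Ω₁)=0.23397 - 0.34292j, Y(Ω₂)=-0.13209 + 0.30859j
  term(m=+7) = -0.02519 + 0.01066j   from Y*(Ω₁)=0.18821 + 0.08785j, Y(Ω₂)=-0.08818 + 0.09782j
Accumulated sum 0.30892 - 0.00000j; after 4π/(2l+1) scaling, 0.25880 - 0.00000j ⇒ P_7 = 0.258798

0.258798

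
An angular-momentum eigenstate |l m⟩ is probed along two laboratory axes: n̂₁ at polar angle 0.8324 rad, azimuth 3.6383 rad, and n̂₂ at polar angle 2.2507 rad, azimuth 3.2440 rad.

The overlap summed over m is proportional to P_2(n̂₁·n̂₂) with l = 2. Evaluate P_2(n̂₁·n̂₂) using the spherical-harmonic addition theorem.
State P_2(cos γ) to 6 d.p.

Term-by-term m-sum for l=2 (normalisation 4π/5 = 2.513274):
  [-2]  conj(Y_{2,-2})(Ω₁) = 0.11532 + 0.17702j ; Y_{2,-2}(Ω₂) = 0.22870 - 0.04751j ; Δ = 0.03478 + 0.03501j
  [-1]  conj(Y_{2,-1})(Ω₁) = -0.33810 - 0.18326j ; Y_{2,-1}(Ω₂) = 0.37573 - 0.03861j ; Δ = -0.13411 - 0.05580j
  [+0]  conj(Y_{2,0})(Ω₁) = 0.11329 + 0.00000j ; Y_{2,0}(Ω₂) = 0.05862 + 0.00000j ; Δ = 0.00664 + 0.00000j
  [+1]  conj(Y_{2,1})(Ω₁) = 0.33810 - 0.18326j ; Y_{2,1}(Ω₂) = -0.37573 - 0.03861j ; Δ = -0.13411 + 0.05580j
  [+2]  conj(Y_{2,2})(Ω₁) = 0.11532 - 0.17702j ; Y_{2,2}(Ω₂) = 0.22870 + 0.04751j ; Δ = 0.03478 - 0.03501j
Σ over m = -0.19201 + 0.00000j; ×(4π/5) → -0.48258 + 0.00000j. Real part: -0.482576

-0.482576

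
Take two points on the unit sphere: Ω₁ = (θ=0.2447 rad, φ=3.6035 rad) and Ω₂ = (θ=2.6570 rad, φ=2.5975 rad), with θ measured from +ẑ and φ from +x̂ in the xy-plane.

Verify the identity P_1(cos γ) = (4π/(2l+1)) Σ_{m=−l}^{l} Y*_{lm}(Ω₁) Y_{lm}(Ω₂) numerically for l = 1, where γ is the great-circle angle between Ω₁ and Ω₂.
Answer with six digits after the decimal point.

-0.798098

Summing Y*_{l m}(θ₁,φ₁)·Y_{l m}(θ₂,φ₂) over m ∈ [−1, 1]; prefactor 4π/(2·1+1) = 4.188790:
  m=-1: Y*=-0.07493 - 0.03730j  Y=-0.13771 - 0.08331j  product 0.00721 + 0.01138j
  m=+0: Y*=0.47405 + 0.00000j  Y=-0.43235 + 0.00000j  product -0.20495 + 0.00000j
  m=+1: Y*=0.07493 - 0.03730j  Y=0.13771 - 0.08331j  product 0.00721 - 0.01138j
Total Σ_m = -0.19053 + 0.00000j. Multiply by 4.188790: -0.79810 + 0.00000j. P_1(cos γ) = -0.798098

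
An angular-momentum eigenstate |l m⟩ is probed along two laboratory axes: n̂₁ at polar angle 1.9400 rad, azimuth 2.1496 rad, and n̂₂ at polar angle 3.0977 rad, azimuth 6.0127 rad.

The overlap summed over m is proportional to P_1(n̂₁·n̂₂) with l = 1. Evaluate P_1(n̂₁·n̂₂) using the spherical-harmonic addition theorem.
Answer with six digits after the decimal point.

0.329801

Term-by-term m-sum for l=1 (normalisation 4π/3 = 4.188790):
  term(m=-1) = -0.003667+0.003226i   from Y*(Ω₁)=-0.176258+0.269730i, Y(Ω₂)=+0.014609+0.004051i
  term(m=+0) = +0.086069+0.000000i   from Y*(Ω₁)=-0.176323-0.000000i, Y(Ω₂)=-0.488132+0.000000i
  term(m=+1) = -0.003667-0.003226i   from Y*(Ω₁)=+0.176258+0.269730i, Y(Ω₂)=-0.014609+0.004051i
Accumulated sum +0.078734+0.000000i; after 4π/(2l+1) scaling, +0.329801+0.000000i ⇒ P_1 = 0.329801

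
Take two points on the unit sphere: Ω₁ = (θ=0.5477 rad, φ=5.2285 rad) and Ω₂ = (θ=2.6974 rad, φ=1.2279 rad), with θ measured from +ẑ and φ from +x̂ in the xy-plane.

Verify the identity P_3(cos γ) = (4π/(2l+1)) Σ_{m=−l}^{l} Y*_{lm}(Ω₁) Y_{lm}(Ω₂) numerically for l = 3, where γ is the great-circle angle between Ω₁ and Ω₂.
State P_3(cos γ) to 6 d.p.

Term-by-term m-sum for l=3 (normalisation 4π/7 = 1.795196):
  m=-3: (-0.058896, 0.001323) × (-0.028362, 0.017083) = (0.001648, -0.001044)  (running Σ = (0.001648, -0.001044))
  m=-2: (-0.121345, -0.203091) × (0.131885, 0.107920) = (0.005914, -0.039880)  (running Σ = (0.007562, -0.040924))
  m=-1: (0.219604, -0.387029) × (0.143661, -0.402412) = (-0.124197, -0.143972)  (running Σ = (-0.116635, -0.184896))
  m=0: (0.205244, -0.000000) × (-0.362796, 0.000000) = (-0.074462, 0.000000)  (running Σ = (-0.191097, -0.184896))
  m=1: (-0.219604, -0.387029) × (-0.143661, -0.402412) = (-0.124197, 0.143972)  (running Σ = (-0.315294, -0.040924))
  m=2: (-0.121345, 0.203091) × (0.131885, -0.107920) = (0.005914, 0.039880)  (running Σ = (-0.309380, -0.001044))
  m=3: (0.058896, 0.001323) × (0.028362, 0.017083) = (0.001648, 0.001044)  (running Σ = (-0.307732, -0.000000))
Accumulated sum (-0.307732, -0.000000); after 4π/(2l+1) scaling, (-0.552439, -0.000000) ⇒ P_3 = -0.552439

-0.552439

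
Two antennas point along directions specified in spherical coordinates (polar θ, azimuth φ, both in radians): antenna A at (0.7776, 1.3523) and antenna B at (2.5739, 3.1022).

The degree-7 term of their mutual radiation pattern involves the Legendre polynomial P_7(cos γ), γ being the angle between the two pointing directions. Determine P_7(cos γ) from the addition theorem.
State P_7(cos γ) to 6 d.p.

-0.237500

Term-by-term m-sum for l=7 (normalisation 4π/15 = 0.837758):
  m=-7: Y*=(-0.041796, -0.001728)  Y=(-0.006252, -0.001769)  product (0.000258, 0.000085)
  m=-6: Y*=(-0.040843, 0.153645)  Y=(-0.037060, -0.008926)  product (0.002885, -0.005330)
  m=-5: Y*=(0.310125, 0.160791)  Y=(-0.133280, -0.026596)  product (-0.037057, -0.029678)
  m=-4: Y*=(0.292816, -0.349902)  Y=(-0.318799, -0.050653)  product (-0.111073, 0.096716)
  m=-3: Y*=(-0.148083, -0.192590)  Y=(-0.484137, -0.057482)  product (0.060622, 0.101752)
  m=-2: Y*=(0.198083, -0.092527)  Y=(-0.344819, -0.027223)  product (-0.070822, 0.026513)
  m=-1: Y*=(-0.076874, -0.346214)  Y=(0.173759, 0.006848)  product (-0.010986, -0.060684)
  m=+0: Y*=(0.118416, -0.000000)  Y=(0.412536, 0.000000)  product (0.048851, 0.000000)
  m=+1: Y*=(0.076874, -0.346214)  Y=(-0.173759, 0.006848)  product (-0.010986, 0.060684)
  m=+2: Y*=(0.198083, 0.092527)  Y=(-0.344819, 0.027223)  product (-0.070822, -0.026513)
  m=+3: Y*=(0.148083, -0.192590)  Y=(0.484137, -0.057482)  product (0.060622, -0.101752)
  m=+4: Y*=(0.292816, 0.349902)  Y=(-0.318799, 0.050653)  product (-0.111073, -0.096716)
  m=+5: Y*=(-0.310125, 0.160791)  Y=(0.133280, -0.026596)  product (-0.037057, 0.029678)
  m=+6: Y*=(-0.040843, -0.153645)  Y=(-0.037060, 0.008926)  product (0.002885, 0.005330)
  m=+7: Y*=(0.041796, -0.001728)  Y=(0.006252, -0.001769)  product (0.000258, -0.000085)
Total Σ_m = (-0.283495, -0.000000). Multiply by 0.837758: (-0.237500, -0.000000). P_7(cos γ) = -0.237500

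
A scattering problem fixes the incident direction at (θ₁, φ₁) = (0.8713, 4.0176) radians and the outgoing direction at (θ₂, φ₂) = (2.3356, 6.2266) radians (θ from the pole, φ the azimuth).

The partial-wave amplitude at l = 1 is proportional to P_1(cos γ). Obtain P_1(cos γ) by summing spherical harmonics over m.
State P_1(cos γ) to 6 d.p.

-0.774691

Summing Y*_{l m}(θ₁,φ₁)·Y_{l m}(θ₂,φ₂) over m ∈ [−1, 1]; prefactor 4π/(2·1+1) = 4.188790:
  m=-1: Y*=-0.169250-0.203079i  Y=+0.248881+0.014098i  product -0.039260-0.052929i
  m=+0: Y*=+0.314578-0.000000i  Y=-0.338306+0.000000i  product -0.106424+0.000000i
  m=+1: Y*=+0.169250-0.203079i  Y=-0.248881+0.014098i  product -0.039260+0.052929i
Accumulated sum -0.184944+0.000000i; after 4π/(2l+1) scaling, -0.774691+0.000000i ⇒ P_1 = -0.774691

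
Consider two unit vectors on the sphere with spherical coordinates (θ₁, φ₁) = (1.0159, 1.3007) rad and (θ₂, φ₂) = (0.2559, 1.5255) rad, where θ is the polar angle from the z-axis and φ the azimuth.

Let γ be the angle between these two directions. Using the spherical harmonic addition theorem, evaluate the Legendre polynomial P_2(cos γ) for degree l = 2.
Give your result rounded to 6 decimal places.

0.276354

Expand P_2 via completeness: Σ_{m} conj(Y_{2,m}) at Ω₁ times Y_{2,m} at Ω₂ —
  [-2]  conj(Y_{2,-2})(Ω₁) = -0.239319+0.143518i ; Y_{2,-2}(Ω₂) = -0.024646-0.002239i ; Δ = +0.006220-0.003001i
  [-1]  conj(Y_{2,-1})(Ω₁) = +0.092308+0.333407i ; Y_{2,-1}(Ω₂) = +0.008566-0.188983i ; Δ = +0.063799-0.014589i
  [+0]  conj(Y_{2,0})(Ω₁) = -0.052756-0.000000i ; Y_{2,0}(Ω₂) = +0.570164+0.000000i ; Δ = -0.030079-0.000000i
  [+1]  conj(Y_{2,1})(Ω₁) = -0.092308+0.333407i ; Y_{2,1}(Ω₂) = -0.008566-0.188983i ; Δ = +0.063799+0.014589i
  [+2]  conj(Y_{2,2})(Ω₁) = -0.239319-0.143518i ; Y_{2,2}(Ω₂) = -0.024646+0.002239i ; Δ = +0.006220+0.003001i
Σ over m = +0.109958-0.000000i; ×(4π/5) → +0.276354-0.000000i. Real part: 0.276354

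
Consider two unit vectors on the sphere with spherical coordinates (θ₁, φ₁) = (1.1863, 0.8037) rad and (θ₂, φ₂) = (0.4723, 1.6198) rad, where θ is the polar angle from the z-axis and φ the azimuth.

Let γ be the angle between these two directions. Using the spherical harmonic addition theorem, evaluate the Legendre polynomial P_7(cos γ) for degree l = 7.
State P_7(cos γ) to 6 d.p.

0.309519

Expand P_7 via completeness: Σ_{m} conj(Y_{7,m}) at Ω₁ times Y_{7,m} at Ω₂ —
  [-7]  conj(Y_{7,-7})(Ω₁) = (0.232840, -0.179697) ; Y_{7,-7}(Ω₂) = (0.000678, 0.001899) ; Δ = (0.000499, 0.000320)
  [-6]  conj(Y_{7,-6})(Ω₁) = (0.048800, -0.442615) ; Y_{7,-6}(Ω₂) = (-0.014137, 0.004281) ; Δ = (0.001205, 0.006466)
  [-5]  conj(Y_{7,-5})(Ω₁) = (-0.133162, -0.160071) ; Y_{7,-5}(Ω₂) = (-0.016147, -0.064578) ; Δ = (-0.008187, 0.011184)
  [-4]  conj(Y_{7,-4})(Ω₁) = (0.237371, 0.017408) ; Y_{7,-4}(Ω₂) = (0.200699, -0.039852) ; Δ = (0.048334, -0.005966)
  [-3]  conj(Y_{7,-3})(Ω₁) = (0.226799, -0.203167) ; Y_{7,-3}(Ω₂) = (0.061940, 0.418287) ; Δ = (0.099030, 0.082283)
  [-2]  conj(Y_{7,-2})(Ω₁) = (-0.004345, 0.118647) ; Y_{7,-2}(Ω₂) = (-0.507941, 0.049942) ; Δ = (-0.003719, -0.060483)
  [-1]  conj(Y_{7,-1})(Ω₁) = (0.221503, 0.229763) ; Y_{7,-1}(Ω₂) = (-0.006708, -0.136778) ; Δ = (0.029941, -0.031838)
  [+0]  conj(Y_{7,0})(Ω₁) = (-0.082074, -0.000000) ; Y_{7,0}(Ω₂) = (-0.429551, 0.000000) ; Δ = (0.035255, 0.000000)
  [+1]  conj(Y_{7,1})(Ω₁) = (-0.221503, 0.229763) ; Y_{7,1}(Ω₂) = (0.006708, -0.136778) ; Δ = (0.029941, 0.031838)
  [+2]  conj(Y_{7,2})(Ω₁) = (-0.004345, -0.118647) ; Y_{7,2}(Ω₂) = (-0.507941, -0.049942) ; Δ = (-0.003719, 0.060483)
  [+3]  conj(Y_{7,3})(Ω₁) = (-0.226799, -0.203167) ; Y_{7,3}(Ω₂) = (-0.061940, 0.418287) ; Δ = (0.099030, -0.082283)
  [+4]  conj(Y_{7,4})(Ω₁) = (0.237371, -0.017408) ; Y_{7,4}(Ω₂) = (0.200699, 0.039852) ; Δ = (0.048334, 0.005966)
  [+5]  conj(Y_{7,5})(Ω₁) = (0.133162, -0.160071) ; Y_{7,5}(Ω₂) = (0.016147, -0.064578) ; Δ = (-0.008187, -0.011184)
  [+6]  conj(Y_{7,6})(Ω₁) = (0.048800, 0.442615) ; Y_{7,6}(Ω₂) = (-0.014137, -0.004281) ; Δ = (0.001205, -0.006466)
  [+7]  conj(Y_{7,7})(Ω₁) = (-0.232840, -0.179697) ; Y_{7,7}(Ω₂) = (-0.000678, 0.001899) ; Δ = (0.000499, -0.000320)
Σ over m = (0.369461, 0.000000); ×(4π/15) → (0.309519, 0.000000). Real part: 0.309519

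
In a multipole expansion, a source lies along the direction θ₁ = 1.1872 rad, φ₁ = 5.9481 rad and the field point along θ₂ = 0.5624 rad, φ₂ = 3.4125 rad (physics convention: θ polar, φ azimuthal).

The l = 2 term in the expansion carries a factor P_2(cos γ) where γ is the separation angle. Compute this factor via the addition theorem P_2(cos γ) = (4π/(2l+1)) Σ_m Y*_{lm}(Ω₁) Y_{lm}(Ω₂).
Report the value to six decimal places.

-0.487902

Term-by-term m-sum for l=2 (normalisation 4π/5 = 2.513274):
  [-2]  conj(Y_{2,-2})(Ω₁) = 0.26033 - 0.20632j ; Y_{2,-2}(Ω₂) = 0.09410 - 0.05664j ; Δ = 0.01281 - 0.03416j
  [-1]  conj(Y_{2,-1})(Ω₁) = 0.25321 - 0.08817j ; Y_{2,-1}(Ω₂) = -0.33578 + 0.09326j ; Δ = -0.07680 + 0.05322j
  [+0]  conj(Y_{2,0})(Ω₁) = -0.18286 + 0.00000j ; Y_{2,0}(Ω₂) = 0.36177 + 0.00000j ; Δ = -0.06615 + 0.00000j
  [+1]  conj(Y_{2,1})(Ω₁) = -0.25321 - 0.08817j ; Y_{2,1}(Ω₂) = 0.33578 + 0.09326j ; Δ = -0.07680 - 0.05322j
  [+2]  conj(Y_{2,2})(Ω₁) = 0.26033 + 0.20632j ; Y_{2,2}(Ω₂) = 0.09410 + 0.05664j ; Δ = 0.01281 + 0.03416j
Σ over m = -0.19413 + 0.00000j; ×(4π/5) → -0.48790 + 0.00000j. Real part: -0.487902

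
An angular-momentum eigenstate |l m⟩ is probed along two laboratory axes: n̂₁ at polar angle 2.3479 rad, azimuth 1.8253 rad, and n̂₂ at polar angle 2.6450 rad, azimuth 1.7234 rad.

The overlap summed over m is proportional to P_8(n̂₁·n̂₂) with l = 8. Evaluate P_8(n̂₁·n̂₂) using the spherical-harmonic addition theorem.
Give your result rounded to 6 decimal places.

Expand P_8 via completeness: Σ_{m} conj(Y_{8,m}) at Ω₁ times Y_{8,m} at Ω₂ —
  m=-8: -0.015435+0.030749i × +0.000469-0.001285i = +0.000032+0.000034i  (running Σ = +0.000032+0.000034i)
  m=-7: -0.132364-0.028313i × -0.008851-0.004865i = +0.001034+0.000895i  (running Σ = +0.001066+0.000929i)
  m=-6: -0.013792-0.314860i × -0.028419+0.036985i = +0.012037+0.008438i  (running Σ = +0.013103+0.009367i)
  m=-5: +0.439274-0.135055i × +0.104249+0.109023i = +0.060518+0.033811i  (running Σ = +0.073621+0.043178i)
  m=-4: +0.180398+0.292407i × +0.281965-0.197245i = +0.108542+0.046866i  (running Σ = +0.182163+0.090045i)
  m=-3: +0.054505-0.056945i × -0.227806-0.462339i = -0.038745-0.012228i  (running Σ = +0.143418+0.077817i)
  m=-2: +0.336060+0.187540i × -0.357076+0.112497i = -0.141097-0.029160i  (running Σ = +0.002322+0.048657i)
  m=-1: -0.026290+0.101060i × -0.025868-0.168192i = +0.017678+0.001808i  (running Σ = +0.019999+0.050464i)
  m=0: +0.355257-0.000000i × -0.443160+0.000000i = -0.157435+0.000000i  (running Σ = -0.137436+0.050464i)
  m=1: +0.026290+0.101060i × +0.025868-0.168192i = +0.017678-0.001808i  (running Σ = -0.119759+0.048657i)
  m=2: +0.336060-0.187540i × -0.357076-0.112497i = -0.141097+0.029160i  (running Σ = -0.260855+0.077817i)
  m=3: -0.054505-0.056945i × +0.227806-0.462339i = -0.038745+0.012228i  (running Σ = -0.299600+0.090045i)
  m=4: +0.180398-0.292407i × +0.281965+0.197245i = +0.108542-0.046866i  (running Σ = -0.191058+0.043178i)
  m=5: -0.439274-0.135055i × -0.104249+0.109023i = +0.060518-0.033811i  (running Σ = -0.130540+0.009367i)
  m=6: -0.013792+0.314860i × -0.028419-0.036985i = +0.012037-0.008438i  (running Σ = -0.118503+0.000929i)
  m=7: +0.132364-0.028313i × +0.008851-0.004865i = +0.001034-0.000895i  (running Σ = -0.117469+0.000034i)
  m=8: -0.015435-0.030749i × +0.000469+0.001285i = +0.000032-0.000034i  (running Σ = -0.117437+0.000000i)
Σ over m = -0.117437+0.000000i; ×(4π/17) → -0.086809+0.000000i. Real part: -0.086809

-0.086809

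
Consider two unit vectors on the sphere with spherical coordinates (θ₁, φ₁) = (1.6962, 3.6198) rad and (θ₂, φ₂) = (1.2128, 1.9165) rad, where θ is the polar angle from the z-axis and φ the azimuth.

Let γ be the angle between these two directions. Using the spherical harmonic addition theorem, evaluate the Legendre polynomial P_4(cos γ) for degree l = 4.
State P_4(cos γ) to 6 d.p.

0.274293

Summing Y*_{l m}(θ₁,φ₁)·Y_{l m}(θ₂,φ₂) over m ∈ [−4, 4]; prefactor 4π/(2·4+1) = 1.396263:
  m=-4: Y*=-0.143819+0.403957i  Y=+0.063638-0.334537i  product +0.125986+0.073820i
  m=-3: Y*=+0.020756+0.151478i  Y=+0.310233+0.183310i  product -0.021328+0.050798i
  m=-2: Y*=-0.169034-0.239608i  Y=+0.031772-0.026298i  product -0.011672-0.003168i
  m=-1: Y*=-0.150656-0.078090i  Y=+0.112616+0.312678i  product +0.007451-0.055901i
  m=+0: Y*=+0.268616-0.000000i  Y=-0.016477+0.000000i  product -0.004426+0.000000i
  m=+1: Y*=+0.150656-0.078090i  Y=-0.112616+0.312678i  product +0.007451+0.055901i
  m=+2: Y*=-0.169034+0.239608i  Y=+0.031772+0.026298i  product -0.011672+0.003168i
  m=+3: Y*=-0.020756+0.151478i  Y=-0.310233+0.183310i  product -0.021328-0.050798i
  m=+4: Y*=-0.143819-0.403957i  Y=+0.063638+0.334537i  product +0.125986-0.073820i
Σ over m = +0.196448+0.000000i; ×(4π/9) → +0.274293+0.000000i. Real part: 0.274293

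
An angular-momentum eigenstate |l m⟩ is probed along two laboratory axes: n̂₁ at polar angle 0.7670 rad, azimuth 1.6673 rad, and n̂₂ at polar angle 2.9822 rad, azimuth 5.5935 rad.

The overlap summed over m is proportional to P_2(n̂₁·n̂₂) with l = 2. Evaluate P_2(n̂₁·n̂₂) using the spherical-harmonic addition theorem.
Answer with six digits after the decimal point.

Expand P_2 via completeness: Σ_{m} conj(Y_{2,m}) at Ω₁ times Y_{2,m} at Ω₂ —
  m=-2: (-0.182578, -0.035683) × (0.001851, 0.009553) = (0.000003, -0.001810)  (running Σ = (0.000003, -0.001810))
  m=-1: (-0.037194, 0.384217) × (-0.093394, -0.077032) = (0.033071, -0.033018)  (running Σ = (0.033074, -0.034829))
  m=0: (0.175100, -0.000000) × (0.606947, 0.000000) = (0.106276, 0.000000)  (running Σ = (0.139350, -0.034829))
  m=1: (0.037194, 0.384217) × (0.093394, -0.077032) = (0.033071, 0.033018)  (running Σ = (0.172421, -0.001810))
  m=2: (-0.182578, 0.035683) × (0.001851, -0.009553) = (0.000003, 0.001810)  (running Σ = (0.172423, 0.000000))
Accumulated sum (0.172423, 0.000000); after 4π/(2l+1) scaling, (0.433347, 0.000000) ⇒ P_2 = 0.433347

0.433347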